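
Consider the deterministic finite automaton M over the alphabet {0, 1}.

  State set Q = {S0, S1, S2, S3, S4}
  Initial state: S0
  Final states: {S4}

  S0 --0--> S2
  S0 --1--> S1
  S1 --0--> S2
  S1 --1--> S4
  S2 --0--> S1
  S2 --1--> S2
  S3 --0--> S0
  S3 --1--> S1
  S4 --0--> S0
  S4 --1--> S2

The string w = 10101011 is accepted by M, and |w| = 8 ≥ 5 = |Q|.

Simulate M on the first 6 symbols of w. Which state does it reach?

S0

Run of M on the first 6 characters of w = 1 0 1 0 1 0:
  step 0: S0  (start)
  step 1: S1  (read 1: S0→S1)
  step 2: S2  (read 0: S1→S2)
  step 3: S2  (read 1: S2→S2)
  step 4: S1  (read 0: S2→S1)
  step 5: S4  (read 1: S1→S4)
  step 6: S0  (read 0: S4→S0)

After reading 6 characters, M is in state S0.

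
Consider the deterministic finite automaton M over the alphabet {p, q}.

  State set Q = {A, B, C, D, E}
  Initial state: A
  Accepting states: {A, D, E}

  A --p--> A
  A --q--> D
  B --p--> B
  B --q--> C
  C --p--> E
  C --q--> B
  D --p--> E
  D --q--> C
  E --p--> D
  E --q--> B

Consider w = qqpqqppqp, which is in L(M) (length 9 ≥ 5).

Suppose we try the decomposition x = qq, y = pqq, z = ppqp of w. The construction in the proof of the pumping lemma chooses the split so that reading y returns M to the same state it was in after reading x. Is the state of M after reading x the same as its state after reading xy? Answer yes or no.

State sequence: A -q-> D -q-> C -p-> E -q-> B -q-> C

After x (step 2): C. After xy (step 5): C.
They match, so y = pqq drives M around a cycle from C back to itself; pumping y any number of times keeps M in C before reading z, and xyⁱz ∈ L(M) for every i ≥ 0.

yes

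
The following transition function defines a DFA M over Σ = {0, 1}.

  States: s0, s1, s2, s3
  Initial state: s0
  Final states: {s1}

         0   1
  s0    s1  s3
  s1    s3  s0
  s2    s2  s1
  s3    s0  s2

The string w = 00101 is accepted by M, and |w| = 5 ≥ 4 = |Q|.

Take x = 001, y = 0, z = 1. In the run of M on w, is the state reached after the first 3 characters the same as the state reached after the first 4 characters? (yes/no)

Run of M on the first 4 characters of w = 0 0 1 0:
  step 0: s0  (start)
  step 1: s1  (read 0: s0→s1)
  step 2: s3  (read 0: s1→s3)
  step 3: s2  (read 1: s3→s2)
  step 4: s2  (read 0: s2→s2)

After x (step 3): s2. After xy (step 4): s2.
They match, so y = 0 drives M around a cycle from s2 back to itself; pumping y any number of times keeps M in s2 before reading z, and xyⁱz ∈ L(M) for every i ≥ 0.

yes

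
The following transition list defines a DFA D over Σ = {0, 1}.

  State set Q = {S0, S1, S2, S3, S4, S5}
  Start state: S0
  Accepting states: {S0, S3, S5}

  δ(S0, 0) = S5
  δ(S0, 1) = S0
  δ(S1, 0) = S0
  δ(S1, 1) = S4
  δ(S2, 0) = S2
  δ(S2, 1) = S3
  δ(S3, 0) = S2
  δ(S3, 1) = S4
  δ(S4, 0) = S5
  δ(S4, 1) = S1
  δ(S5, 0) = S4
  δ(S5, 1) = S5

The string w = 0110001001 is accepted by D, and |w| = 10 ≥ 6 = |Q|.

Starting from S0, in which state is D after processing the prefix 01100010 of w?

S0

State sequence: S0 -0-> S5 -1-> S5 -1-> S5 -0-> S4 -0-> S5 -0-> S4 -1-> S1 -0-> S0

After reading 8 characters, D is in state S0.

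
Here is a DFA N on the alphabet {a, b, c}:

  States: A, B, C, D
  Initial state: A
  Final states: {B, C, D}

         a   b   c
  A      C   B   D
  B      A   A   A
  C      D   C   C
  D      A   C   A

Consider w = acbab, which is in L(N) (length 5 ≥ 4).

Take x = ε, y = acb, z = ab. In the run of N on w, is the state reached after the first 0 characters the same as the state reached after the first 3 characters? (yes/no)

State sequence: A -a-> C -c-> C -b-> C

After x (step 0): A. After xy (step 3): C.
They differ (A ≠ C), so y is not a cycle from the state after x; this split is not the one the pumping-lemma construction produces, and pumping y need not keep the string in L(N).

no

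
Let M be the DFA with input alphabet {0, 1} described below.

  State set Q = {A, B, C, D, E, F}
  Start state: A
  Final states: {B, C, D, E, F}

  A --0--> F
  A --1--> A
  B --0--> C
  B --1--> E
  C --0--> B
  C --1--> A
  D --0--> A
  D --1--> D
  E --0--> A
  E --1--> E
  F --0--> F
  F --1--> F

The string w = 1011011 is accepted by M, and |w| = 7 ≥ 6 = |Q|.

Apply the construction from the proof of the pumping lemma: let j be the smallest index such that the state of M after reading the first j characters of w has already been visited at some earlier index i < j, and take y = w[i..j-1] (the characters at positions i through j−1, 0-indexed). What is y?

State sequence: A -1-> A -0-> F -1-> F -1-> F -0-> F -1-> F -1-> F
First repeat at step 1: A was already visited.

So i = 0, j = 1, giving x = w[0:0] = ε, y = w[0:1] = 1, z = w[1:7] = 011011.
Check: |xy| = 1 ≤ 6 and |y| = 1 ≥ 1. Reading y takes M from A back to A, so every xyⁱz is accepted.

1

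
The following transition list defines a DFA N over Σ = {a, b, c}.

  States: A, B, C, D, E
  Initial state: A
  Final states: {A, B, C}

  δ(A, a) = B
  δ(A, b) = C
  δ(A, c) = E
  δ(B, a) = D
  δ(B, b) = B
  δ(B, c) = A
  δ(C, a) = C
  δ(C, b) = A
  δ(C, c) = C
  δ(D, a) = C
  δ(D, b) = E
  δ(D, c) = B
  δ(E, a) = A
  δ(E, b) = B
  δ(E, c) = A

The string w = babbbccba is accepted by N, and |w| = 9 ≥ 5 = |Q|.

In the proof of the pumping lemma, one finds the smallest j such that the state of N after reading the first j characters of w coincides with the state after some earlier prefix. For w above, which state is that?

State sequence: A -b-> C -a-> C -b-> A -b-> C -b-> A -c-> E -c-> A -b-> C -a-> C
First repeat at step 2: C was already visited.

The earliest repeat is at step j = 2: N is in C, which it already visited at step i = 1.
Pumping length from the standard proof: p = 5 (the number of states). The repeated state found above gives |xy| = j ≤ 5 and |y| = j − i ≥ 1.

C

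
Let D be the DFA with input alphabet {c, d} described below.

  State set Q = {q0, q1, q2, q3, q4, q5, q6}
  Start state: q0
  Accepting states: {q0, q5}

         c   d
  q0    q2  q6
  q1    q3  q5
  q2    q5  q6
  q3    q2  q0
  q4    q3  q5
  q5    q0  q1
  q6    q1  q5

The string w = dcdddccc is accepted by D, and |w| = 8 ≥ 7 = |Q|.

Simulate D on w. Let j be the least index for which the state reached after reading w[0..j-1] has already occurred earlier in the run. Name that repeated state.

Run of D on w = d c d d d c c c:
  step 0: q0  (start)
  step 1: q6  (read d: q0→q6)
  step 2: q1  (read c: q6→q1)
  step 3: q5  (read d: q1→q5)
  step 4: q1  (read d: q5→q1)   ← first repeat (q1 seen earlier)
  step 5: q5  (read d: q1→q5)
  step 6: q0  (read c: q5→q0)
  step 7: q2  (read c: q0→q2)
  step 8: q5  (read c: q2→q5)

The earliest repeat is at step j = 4: D is in q1, which it already visited at step i = 2.
Pumping length from the standard proof: p = 7 (the number of states). The repeated state found above gives |xy| = j ≤ 7 and |y| = j − i ≥ 1.

q1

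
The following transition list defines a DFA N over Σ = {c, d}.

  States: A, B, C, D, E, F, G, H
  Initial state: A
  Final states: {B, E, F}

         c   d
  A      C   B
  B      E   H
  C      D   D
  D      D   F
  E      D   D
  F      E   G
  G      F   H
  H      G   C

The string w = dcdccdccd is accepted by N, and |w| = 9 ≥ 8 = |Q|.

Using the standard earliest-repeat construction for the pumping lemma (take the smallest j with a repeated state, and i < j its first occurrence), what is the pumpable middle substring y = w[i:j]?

State sequence: A -d-> B -c-> E -d-> D -c-> D -c-> D -d-> F -c-> E -c-> D -d-> F
First repeat at step 4: D was already visited.

So i = 3, j = 4, giving x = w[0:3] = dcd, y = w[3:4] = c, z = w[4:9] = cdccd.
Check: |xy| = 4 ≤ 8 and |y| = 1 ≥ 1. Reading y takes N from D back to D, so every xyⁱz is accepted.
With |Q| = 8, pigeonhole forces a state repeat no later than step 8; the substring read between the first and second visits to that state can be pumped.

c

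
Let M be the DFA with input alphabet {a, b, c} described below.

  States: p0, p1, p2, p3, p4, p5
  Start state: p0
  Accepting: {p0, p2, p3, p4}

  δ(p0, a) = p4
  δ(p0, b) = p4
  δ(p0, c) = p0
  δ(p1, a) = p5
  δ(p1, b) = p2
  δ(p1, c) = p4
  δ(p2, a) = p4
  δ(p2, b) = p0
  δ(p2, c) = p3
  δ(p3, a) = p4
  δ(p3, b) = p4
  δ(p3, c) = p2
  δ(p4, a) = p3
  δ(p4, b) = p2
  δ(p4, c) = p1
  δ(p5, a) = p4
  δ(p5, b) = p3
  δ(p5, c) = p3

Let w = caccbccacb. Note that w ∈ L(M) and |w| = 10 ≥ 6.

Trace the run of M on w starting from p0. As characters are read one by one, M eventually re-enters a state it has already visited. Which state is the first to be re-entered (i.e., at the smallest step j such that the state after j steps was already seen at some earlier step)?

State sequence: p0 -c-> p0 -a-> p4 -c-> p1 -c-> p4 -b-> p2 -c-> p3 -c-> p2 -a-> p4 -c-> p1 -b-> p2
First repeat at step 1: p0 was already visited.

The earliest repeat is at step j = 1: M is in p0, which it already visited at step i = 0.

p0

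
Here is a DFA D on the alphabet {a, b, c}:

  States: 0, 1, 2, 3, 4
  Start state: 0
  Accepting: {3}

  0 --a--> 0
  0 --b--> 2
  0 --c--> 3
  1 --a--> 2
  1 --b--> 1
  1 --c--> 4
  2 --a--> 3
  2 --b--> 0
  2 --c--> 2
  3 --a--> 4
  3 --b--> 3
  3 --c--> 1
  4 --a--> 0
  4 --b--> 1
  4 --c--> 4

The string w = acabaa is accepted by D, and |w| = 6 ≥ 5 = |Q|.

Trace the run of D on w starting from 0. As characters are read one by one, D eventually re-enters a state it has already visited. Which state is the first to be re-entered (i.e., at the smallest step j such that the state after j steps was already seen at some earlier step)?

Run of D on w = a c a b a a:
  step 0: 0  (start)
  step 1: 0  (read a: 0→0)   ← first repeat (0 seen earlier)
  step 2: 3  (read c: 0→3)
  step 3: 4  (read a: 3→4)
  step 4: 1  (read b: 4→1)
  step 5: 2  (read a: 1→2)
  step 6: 3  (read a: 2→3)

The earliest repeat is at step j = 1: D is in 0, which it already visited at step i = 0.

0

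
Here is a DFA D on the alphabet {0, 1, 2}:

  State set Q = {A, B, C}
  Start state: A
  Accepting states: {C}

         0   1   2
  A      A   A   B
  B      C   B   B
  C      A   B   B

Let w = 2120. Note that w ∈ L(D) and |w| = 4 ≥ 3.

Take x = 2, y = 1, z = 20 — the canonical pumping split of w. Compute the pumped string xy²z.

21120

xy^2z = 2·1·1·20 = 21120.
Reading y = 1 takes D from B back to B, so after x·y·y the machine is still in B, and z then leads to the accepting state C. Hence 21120 ∈ L(D).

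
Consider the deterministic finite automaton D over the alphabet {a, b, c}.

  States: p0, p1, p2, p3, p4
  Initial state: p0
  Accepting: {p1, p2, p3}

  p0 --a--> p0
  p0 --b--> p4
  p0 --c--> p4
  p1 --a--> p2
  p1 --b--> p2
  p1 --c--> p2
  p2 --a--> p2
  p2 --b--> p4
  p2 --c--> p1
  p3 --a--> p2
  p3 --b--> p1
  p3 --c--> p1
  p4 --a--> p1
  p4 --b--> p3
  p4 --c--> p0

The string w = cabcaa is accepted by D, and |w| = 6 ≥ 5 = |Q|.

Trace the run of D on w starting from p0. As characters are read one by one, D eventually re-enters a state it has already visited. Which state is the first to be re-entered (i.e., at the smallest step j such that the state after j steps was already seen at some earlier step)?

p1

Run of D on w = c a b c a a:
  step 0: p0  (start)
  step 1: p4  (read c: p0→p4)
  step 2: p1  (read a: p4→p1)
  step 3: p2  (read b: p1→p2)
  step 4: p1  (read c: p2→p1)   ← first repeat (p1 seen earlier)
  step 5: p2  (read a: p1→p2)
  step 6: p2  (read a: p2→p2)

The earliest repeat is at step j = 4: D is in p1, which it already visited at step i = 2.
Since D has 5 states, any run of length ≥ 5 visits 5+1 states, so by pigeonhole some state repeats within the first 5 steps — that repeat gives the pumpable loop.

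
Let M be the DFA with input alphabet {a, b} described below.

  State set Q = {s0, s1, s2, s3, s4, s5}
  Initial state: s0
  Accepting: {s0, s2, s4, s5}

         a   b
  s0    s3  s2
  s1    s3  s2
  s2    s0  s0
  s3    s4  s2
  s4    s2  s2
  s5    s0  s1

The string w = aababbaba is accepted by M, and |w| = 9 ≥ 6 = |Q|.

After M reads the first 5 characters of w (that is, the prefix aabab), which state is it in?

s2

Run of M on the first 5 characters of w = a a b a b:
  step 0: s0  (start)
  step 1: s3  (read a: s0→s3)
  step 2: s4  (read a: s3→s4)
  step 3: s2  (read b: s4→s2)
  step 4: s0  (read a: s2→s0)
  step 5: s2  (read b: s0→s2)

After reading 5 characters, M is in state s2.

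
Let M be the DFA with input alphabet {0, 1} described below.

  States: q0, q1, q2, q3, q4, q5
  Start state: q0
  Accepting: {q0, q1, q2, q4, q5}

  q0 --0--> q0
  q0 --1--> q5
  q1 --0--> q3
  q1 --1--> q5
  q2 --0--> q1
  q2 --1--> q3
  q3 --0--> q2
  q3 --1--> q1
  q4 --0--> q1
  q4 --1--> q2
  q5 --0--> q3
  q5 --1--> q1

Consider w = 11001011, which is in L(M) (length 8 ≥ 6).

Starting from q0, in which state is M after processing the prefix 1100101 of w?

Run of M on the first 7 characters of w = 1 1 0 0 1 0 1:
  step 0: q0  (start)
  step 1: q5  (read 1: q0→q5)
  step 2: q1  (read 1: q5→q1)
  step 3: q3  (read 0: q1→q3)
  step 4: q2  (read 0: q3→q2)
  step 5: q3  (read 1: q2→q3)
  step 6: q2  (read 0: q3→q2)
  step 7: q3  (read 1: q2→q3)

After reading 7 characters, M is in state q3.
(This kind of state-tracing is the core of the pumping-lemma construction: with 6 states, pigeonhole forces a repeat within the first 6 steps.)

q3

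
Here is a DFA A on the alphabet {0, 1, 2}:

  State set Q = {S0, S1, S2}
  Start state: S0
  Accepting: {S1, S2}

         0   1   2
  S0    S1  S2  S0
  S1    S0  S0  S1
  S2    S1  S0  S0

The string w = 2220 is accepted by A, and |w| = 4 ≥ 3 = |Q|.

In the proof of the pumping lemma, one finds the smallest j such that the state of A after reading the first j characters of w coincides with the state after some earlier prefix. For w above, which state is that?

S0

Run of A on w = 2 2 2 0:
  step 0: S0  (start)
  step 1: S0  (read 2: S0→S0)   ← first repeat (S0 seen earlier)
  step 2: S0  (read 2: S0→S0)
  step 3: S0  (read 2: S0→S0)
  step 4: S1  (read 0: S0→S1)

The earliest repeat is at step j = 1: A is in S0, which it already visited at step i = 0.
With |Q| = 3, pigeonhole forces a state repeat no later than step 3; the substring read between the first and second visits to that state can be pumped.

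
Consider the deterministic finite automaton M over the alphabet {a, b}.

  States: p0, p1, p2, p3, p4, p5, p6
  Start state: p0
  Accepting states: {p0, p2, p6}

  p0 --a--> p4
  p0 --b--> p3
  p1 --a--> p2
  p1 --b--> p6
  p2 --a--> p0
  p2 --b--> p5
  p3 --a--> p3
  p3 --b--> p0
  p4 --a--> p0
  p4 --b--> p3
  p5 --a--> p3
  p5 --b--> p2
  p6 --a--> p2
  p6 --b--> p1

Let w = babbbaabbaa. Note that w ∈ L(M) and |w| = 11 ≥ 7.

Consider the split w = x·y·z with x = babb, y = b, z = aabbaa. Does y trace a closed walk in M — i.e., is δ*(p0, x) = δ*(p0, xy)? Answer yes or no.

no

Run of M on the first 5 characters of w = b a b b b:
  step 0: p0  (start)
  step 1: p3  (read b: p0→p3)
  step 2: p3  (read a: p3→p3)
  step 3: p0  (read b: p3→p0)
  step 4: p3  (read b: p0→p3)
  step 5: p0  (read b: p3→p0)

After x (step 4): p3. After xy (step 5): p0.
They differ (p3 ≠ p0), so y is not a cycle from the state after x; this split is not the one the pumping-lemma construction produces, and pumping y need not keep the string in L(M).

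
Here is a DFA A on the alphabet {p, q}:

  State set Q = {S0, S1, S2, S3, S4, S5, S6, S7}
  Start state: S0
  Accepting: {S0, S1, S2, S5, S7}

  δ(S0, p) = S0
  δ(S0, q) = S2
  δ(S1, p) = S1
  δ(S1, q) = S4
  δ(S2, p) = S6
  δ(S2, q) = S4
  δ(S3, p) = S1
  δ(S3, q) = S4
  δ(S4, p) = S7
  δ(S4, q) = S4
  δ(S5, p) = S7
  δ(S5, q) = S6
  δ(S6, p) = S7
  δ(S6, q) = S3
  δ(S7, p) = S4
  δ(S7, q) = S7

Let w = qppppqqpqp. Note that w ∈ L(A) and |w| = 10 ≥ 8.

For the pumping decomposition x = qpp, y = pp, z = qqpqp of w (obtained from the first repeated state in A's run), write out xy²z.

qppppppqqpqp

xy^2z = qpp·pp·pp·qqpqp = qppppppqqpqp.
Reading y = pp takes A from S7 back to S7, so after x·y·y the machine is still in S7, and z then leads to the accepting state S7. Hence qppppppqqpqp ∈ L(A).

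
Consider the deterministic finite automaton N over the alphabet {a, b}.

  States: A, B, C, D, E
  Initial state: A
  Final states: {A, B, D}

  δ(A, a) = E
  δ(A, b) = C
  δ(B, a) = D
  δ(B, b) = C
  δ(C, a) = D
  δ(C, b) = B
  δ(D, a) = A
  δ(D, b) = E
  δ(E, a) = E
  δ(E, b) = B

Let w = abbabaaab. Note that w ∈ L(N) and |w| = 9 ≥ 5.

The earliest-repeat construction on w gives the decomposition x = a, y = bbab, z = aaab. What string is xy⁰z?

aaaab

xy⁰z = xz = a·aaab = aaaab.
Reading y = bbab takes N from E back to E, so after x the machine is still in E, and z then leads to the accepting state B. Hence aaaab ∈ L(N).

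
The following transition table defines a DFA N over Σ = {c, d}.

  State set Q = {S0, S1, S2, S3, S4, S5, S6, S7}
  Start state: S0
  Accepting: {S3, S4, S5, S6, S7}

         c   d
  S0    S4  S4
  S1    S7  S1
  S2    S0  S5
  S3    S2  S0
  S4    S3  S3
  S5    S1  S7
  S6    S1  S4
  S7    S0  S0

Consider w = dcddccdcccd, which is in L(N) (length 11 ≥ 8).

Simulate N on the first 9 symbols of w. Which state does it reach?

Run of N on the first 9 characters of w = d c d d c c d c c:
  step 0: S0  (start)
  step 1: S4  (read d: S0→S4)
  step 2: S3  (read c: S4→S3)
  step 3: S0  (read d: S3→S0)
  step 4: S4  (read d: S0→S4)
  step 5: S3  (read c: S4→S3)
  step 6: S2  (read c: S3→S2)
  step 7: S5  (read d: S2→S5)
  step 8: S1  (read c: S5→S1)
  step 9: S7  (read c: S1→S7)

After reading 9 characters, N is in state S7.

S7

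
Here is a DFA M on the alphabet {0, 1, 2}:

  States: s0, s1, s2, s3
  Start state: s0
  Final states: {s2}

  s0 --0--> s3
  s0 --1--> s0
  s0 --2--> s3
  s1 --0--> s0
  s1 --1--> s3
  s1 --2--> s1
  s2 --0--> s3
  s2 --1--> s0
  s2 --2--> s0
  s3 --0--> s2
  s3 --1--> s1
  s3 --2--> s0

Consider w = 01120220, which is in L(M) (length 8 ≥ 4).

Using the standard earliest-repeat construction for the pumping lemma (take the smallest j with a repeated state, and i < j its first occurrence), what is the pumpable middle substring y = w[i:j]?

11

Run of M on w = 0 1 1 2 0 2 2 0:
  step 0: s0  (start)
  step 1: s3  (read 0: s0→s3)
  step 2: s1  (read 1: s3→s1)
  step 3: s3  (read 1: s1→s3)   ← first repeat (s3 seen earlier)
  step 4: s0  (read 2: s3→s0)
  step 5: s3  (read 0: s0→s3)
  step 6: s0  (read 2: s3→s0)
  step 7: s3  (read 2: s0→s3)
  step 8: s2  (read 0: s3→s2)

So i = 1, j = 3, giving x = w[0:1] = 0, y = w[1:3] = 11, z = w[3:8] = 20220.
Check: |xy| = 3 ≤ 4 and |y| = 2 ≥ 1. Reading y takes M from s3 back to s3, so every xyⁱz is accepted.
Since M has 4 states, any run of length ≥ 4 visits 4+1 states, so by pigeonhole some state repeats within the first 4 steps — that repeat gives the pumpable loop.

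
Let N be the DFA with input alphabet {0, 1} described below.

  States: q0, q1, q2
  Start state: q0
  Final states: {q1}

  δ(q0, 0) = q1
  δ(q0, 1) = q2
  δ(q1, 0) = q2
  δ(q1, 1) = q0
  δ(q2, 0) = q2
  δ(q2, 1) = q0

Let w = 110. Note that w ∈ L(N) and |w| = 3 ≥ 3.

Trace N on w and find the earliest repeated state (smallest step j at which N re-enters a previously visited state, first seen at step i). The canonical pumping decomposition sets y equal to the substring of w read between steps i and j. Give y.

State sequence: q0 -1-> q2 -1-> q0 -0-> q1
First repeat at step 2: q0 was already visited.

So i = 0, j = 2, giving x = w[0:0] = ε, y = w[0:2] = 11, z = w[2:3] = 0.
Check: |xy| = 2 ≤ 3 and |y| = 2 ≥ 1. Reading y takes N from q0 back to q0, so every xyⁱz is accepted.
The DFA has 3 states, so the proof of the pumping lemma guarantees a repeated state among the first 3+1 visited; the segment between the two visits is the pumpable y.

11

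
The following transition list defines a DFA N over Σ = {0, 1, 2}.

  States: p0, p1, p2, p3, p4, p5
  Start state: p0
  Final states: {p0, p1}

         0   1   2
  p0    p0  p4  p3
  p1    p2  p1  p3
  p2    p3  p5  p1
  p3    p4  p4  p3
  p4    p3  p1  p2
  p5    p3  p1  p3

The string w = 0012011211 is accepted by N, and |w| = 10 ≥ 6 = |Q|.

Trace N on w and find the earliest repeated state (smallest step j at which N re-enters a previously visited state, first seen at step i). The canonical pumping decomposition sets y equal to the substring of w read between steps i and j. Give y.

Run of N on w = 0 0 1 2 0 1 1 2 1 1:
  step 0: p0  (start)
  step 1: p0  (read 0: p0→p0)   ← first repeat (p0 seen earlier)
  step 2: p0  (read 0: p0→p0)
  step 3: p4  (read 1: p0→p4)
  step 4: p2  (read 2: p4→p2)
  step 5: p3  (read 0: p2→p3)
  step 6: p4  (read 1: p3→p4)
  step 7: p1  (read 1: p4→p1)
  step 8: p3  (read 2: p1→p3)
  step 9: p4  (read 1: p3→p4)
  step 10: p1  (read 1: p4→p1)

So i = 0, j = 1, giving x = w[0:0] = ε, y = w[0:1] = 0, z = w[1:10] = 012011211.
Check: |xy| = 1 ≤ 6 and |y| = 1 ≥ 1. Reading y takes N from p0 back to p0, so every xyⁱz is accepted.
The DFA has 6 states, so the proof of the pumping lemma guarantees a repeated state among the first 6+1 visited; the segment between the two visits is the pumpable y.

0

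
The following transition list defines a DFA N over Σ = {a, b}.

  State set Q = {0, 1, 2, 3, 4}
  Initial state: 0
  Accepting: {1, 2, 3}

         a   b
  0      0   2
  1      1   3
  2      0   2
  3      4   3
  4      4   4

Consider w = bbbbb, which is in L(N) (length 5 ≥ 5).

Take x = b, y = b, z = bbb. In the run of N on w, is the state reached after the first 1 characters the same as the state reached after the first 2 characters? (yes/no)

State sequence: 0 -b-> 2 -b-> 2

After x (step 1): 2. After xy (step 2): 2.
They match, so y = b drives N around a cycle from 2 back to itself; pumping y any number of times keeps N in 2 before reading z, and xyⁱz ∈ L(N) for every i ≥ 0.

yes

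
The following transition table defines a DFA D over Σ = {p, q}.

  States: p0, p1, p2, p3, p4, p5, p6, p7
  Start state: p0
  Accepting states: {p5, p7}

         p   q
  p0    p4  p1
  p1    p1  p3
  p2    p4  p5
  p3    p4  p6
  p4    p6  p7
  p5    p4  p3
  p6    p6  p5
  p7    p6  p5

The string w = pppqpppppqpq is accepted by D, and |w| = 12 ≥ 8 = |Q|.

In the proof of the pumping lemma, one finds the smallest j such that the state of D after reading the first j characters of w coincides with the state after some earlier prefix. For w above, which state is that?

p6

Run of D on w = p p p q p p p p p q p q:
  step 0: p0  (start)
  step 1: p4  (read p: p0→p4)
  step 2: p6  (read p: p4→p6)
  step 3: p6  (read p: p6→p6)   ← first repeat (p6 seen earlier)
  step 4: p5  (read q: p6→p5)
  step 5: p4  (read p: p5→p4)
  step 6: p6  (read p: p4→p6)
  step 7: p6  (read p: p6→p6)
  step 8: p6  (read p: p6→p6)
  step 9: p6  (read p: p6→p6)
  step 10: p5  (read q: p6→p5)
  step 11: p4  (read p: p5→p4)
  step 12: p7  (read q: p4→p7)

The earliest repeat is at step j = 3: D is in p6, which it already visited at step i = 2.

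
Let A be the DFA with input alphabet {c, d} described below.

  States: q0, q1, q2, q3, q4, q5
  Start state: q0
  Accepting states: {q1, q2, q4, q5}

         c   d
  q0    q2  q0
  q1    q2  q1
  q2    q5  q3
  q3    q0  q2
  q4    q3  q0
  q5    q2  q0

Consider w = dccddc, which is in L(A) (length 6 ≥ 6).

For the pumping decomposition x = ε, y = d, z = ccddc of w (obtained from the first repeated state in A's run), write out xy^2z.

xy^2z = ε·d·d·ccddc = ddccddc.
Reading y = d takes A from q0 back to q0, so after x·y·y the machine is still in q0, and z then leads to the accepting state q2. Hence ddccddc ∈ L(A).

ddccddc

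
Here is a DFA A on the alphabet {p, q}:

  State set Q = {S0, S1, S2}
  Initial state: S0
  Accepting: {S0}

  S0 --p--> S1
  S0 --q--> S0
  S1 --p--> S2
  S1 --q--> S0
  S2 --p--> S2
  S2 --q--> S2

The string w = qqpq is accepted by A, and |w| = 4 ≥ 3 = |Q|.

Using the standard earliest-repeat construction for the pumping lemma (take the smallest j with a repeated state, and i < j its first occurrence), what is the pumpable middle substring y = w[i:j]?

q

Run of A on w = q q p q:
  step 0: S0  (start)
  step 1: S0  (read q: S0→S0)   ← first repeat (S0 seen earlier)
  step 2: S0  (read q: S0→S0)
  step 3: S1  (read p: S0→S1)
  step 4: S0  (read q: S1→S0)

So i = 0, j = 1, giving x = w[0:0] = ε, y = w[0:1] = q, z = w[1:4] = qpq.
Check: |xy| = 1 ≤ 3 and |y| = 1 ≥ 1. Reading y takes A from S0 back to S0, so every xyⁱz is accepted.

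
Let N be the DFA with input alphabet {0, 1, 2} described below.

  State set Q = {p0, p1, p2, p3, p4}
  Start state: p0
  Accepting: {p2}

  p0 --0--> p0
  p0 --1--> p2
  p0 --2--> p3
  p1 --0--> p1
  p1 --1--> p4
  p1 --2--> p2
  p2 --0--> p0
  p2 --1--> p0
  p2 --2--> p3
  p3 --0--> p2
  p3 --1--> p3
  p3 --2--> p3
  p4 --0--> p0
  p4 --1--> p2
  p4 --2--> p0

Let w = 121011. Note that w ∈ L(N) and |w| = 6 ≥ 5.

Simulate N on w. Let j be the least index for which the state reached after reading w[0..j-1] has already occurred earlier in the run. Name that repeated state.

p3

State sequence: p0 -1-> p2 -2-> p3 -1-> p3 -0-> p2 -1-> p0 -1-> p2
First repeat at step 3: p3 was already visited.

The earliest repeat is at step j = 3: N is in p3, which it already visited at step i = 2.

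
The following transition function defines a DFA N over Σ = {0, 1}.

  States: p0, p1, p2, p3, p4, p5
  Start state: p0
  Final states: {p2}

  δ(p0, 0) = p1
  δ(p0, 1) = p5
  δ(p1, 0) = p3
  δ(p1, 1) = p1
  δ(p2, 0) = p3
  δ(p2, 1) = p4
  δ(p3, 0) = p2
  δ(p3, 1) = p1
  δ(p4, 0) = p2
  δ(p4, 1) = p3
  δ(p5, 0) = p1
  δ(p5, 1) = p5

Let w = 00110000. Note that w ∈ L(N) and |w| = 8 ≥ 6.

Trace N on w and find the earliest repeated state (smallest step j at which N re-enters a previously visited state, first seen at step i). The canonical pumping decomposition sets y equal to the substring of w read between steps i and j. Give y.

Run of N on w = 0 0 1 1 0 0 0 0:
  step 0: p0  (start)
  step 1: p1  (read 0: p0→p1)
  step 2: p3  (read 0: p1→p3)
  step 3: p1  (read 1: p3→p1)   ← first repeat (p1 seen earlier)
  step 4: p1  (read 1: p1→p1)
  step 5: p3  (read 0: p1→p3)
  step 6: p2  (read 0: p3→p2)
  step 7: p3  (read 0: p2→p3)
  step 8: p2  (read 0: p3→p2)

So i = 1, j = 3, giving x = w[0:1] = 0, y = w[1:3] = 01, z = w[3:8] = 10000.
Check: |xy| = 3 ≤ 6 and |y| = 2 ≥ 1. Reading y takes N from p1 back to p1, so every xyⁱz is accepted.

01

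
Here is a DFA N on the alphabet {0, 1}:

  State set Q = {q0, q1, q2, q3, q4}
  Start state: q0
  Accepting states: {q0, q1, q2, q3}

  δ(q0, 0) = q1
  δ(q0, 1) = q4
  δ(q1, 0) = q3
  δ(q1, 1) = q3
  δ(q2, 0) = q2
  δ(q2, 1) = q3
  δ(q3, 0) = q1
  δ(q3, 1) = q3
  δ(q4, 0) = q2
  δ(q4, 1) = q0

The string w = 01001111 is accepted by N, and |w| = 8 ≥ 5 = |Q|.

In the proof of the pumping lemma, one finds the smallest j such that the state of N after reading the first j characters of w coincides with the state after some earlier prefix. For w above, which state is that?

State sequence: q0 -0-> q1 -1-> q3 -0-> q1 -0-> q3 -1-> q3 -1-> q3 -1-> q3 -1-> q3
First repeat at step 3: q1 was already visited.

The earliest repeat is at step j = 3: N is in q1, which it already visited at step i = 1.
The DFA has 5 states, so the proof of the pumping lemma guarantees a repeated state among the first 5+1 visited; the segment between the two visits is the pumpable y.

q1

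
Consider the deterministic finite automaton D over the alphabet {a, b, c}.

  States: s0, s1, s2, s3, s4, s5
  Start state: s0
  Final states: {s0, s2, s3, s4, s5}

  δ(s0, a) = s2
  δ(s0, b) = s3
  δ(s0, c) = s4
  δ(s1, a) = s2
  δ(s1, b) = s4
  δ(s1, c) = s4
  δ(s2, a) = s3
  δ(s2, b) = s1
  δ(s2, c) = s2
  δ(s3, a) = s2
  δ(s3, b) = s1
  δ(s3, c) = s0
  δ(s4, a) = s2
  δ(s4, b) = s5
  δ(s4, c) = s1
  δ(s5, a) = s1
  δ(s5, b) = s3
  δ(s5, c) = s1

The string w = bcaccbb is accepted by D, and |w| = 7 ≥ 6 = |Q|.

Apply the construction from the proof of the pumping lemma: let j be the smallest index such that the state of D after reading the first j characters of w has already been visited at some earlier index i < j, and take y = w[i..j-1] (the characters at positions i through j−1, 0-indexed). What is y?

Run of D on w = b c a c c b b:
  step 0: s0  (start)
  step 1: s3  (read b: s0→s3)
  step 2: s0  (read c: s3→s0)   ← first repeat (s0 seen earlier)
  step 3: s2  (read a: s0→s2)
  step 4: s2  (read c: s2→s2)
  step 5: s2  (read c: s2→s2)
  step 6: s1  (read b: s2→s1)
  step 7: s4  (read b: s1→s4)

So i = 0, j = 2, giving x = w[0:0] = ε, y = w[0:2] = bc, z = w[2:7] = accbb.
Check: |xy| = 2 ≤ 6 and |y| = 2 ≥ 1. Reading y takes D from s0 back to s0, so every xyⁱz is accepted.

bc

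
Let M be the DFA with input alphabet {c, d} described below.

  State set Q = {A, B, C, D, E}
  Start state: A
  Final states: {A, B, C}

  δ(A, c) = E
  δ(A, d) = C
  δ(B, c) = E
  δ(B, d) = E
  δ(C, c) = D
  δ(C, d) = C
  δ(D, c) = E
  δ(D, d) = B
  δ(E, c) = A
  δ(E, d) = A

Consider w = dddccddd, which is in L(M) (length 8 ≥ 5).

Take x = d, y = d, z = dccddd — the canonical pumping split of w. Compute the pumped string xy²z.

ddddccddd

xy^2z = d·d·d·dccddd = ddddccddd.
Reading y = d takes M from C back to C, so after x·y·y the machine is still in C, and z then leads to the accepting state C. Hence ddddccddd ∈ L(M).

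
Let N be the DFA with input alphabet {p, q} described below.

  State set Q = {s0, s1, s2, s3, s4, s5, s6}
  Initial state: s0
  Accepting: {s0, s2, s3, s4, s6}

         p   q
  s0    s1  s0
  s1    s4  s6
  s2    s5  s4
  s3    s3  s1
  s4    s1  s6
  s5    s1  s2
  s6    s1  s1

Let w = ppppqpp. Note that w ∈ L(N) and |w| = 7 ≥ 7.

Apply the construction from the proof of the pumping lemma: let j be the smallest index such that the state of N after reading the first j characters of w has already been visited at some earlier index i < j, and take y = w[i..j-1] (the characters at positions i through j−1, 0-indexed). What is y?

State sequence: s0 -p-> s1 -p-> s4 -p-> s1 -p-> s4 -q-> s6 -p-> s1 -p-> s4
First repeat at step 3: s1 was already visited.

So i = 1, j = 3, giving x = w[0:1] = p, y = w[1:3] = pp, z = w[3:7] = pqpp.
Check: |xy| = 3 ≤ 7 and |y| = 2 ≥ 1. Reading y takes N from s1 back to s1, so every xyⁱz is accepted.

pp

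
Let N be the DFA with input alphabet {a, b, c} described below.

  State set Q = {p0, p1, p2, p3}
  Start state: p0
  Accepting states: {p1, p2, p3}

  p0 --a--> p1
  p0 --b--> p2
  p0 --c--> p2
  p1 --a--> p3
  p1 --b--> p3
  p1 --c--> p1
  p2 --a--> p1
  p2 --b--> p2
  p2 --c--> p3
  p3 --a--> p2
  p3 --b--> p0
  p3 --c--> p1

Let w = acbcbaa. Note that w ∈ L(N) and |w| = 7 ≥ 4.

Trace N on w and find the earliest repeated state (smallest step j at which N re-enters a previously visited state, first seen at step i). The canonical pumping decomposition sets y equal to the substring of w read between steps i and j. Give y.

c

Run of N on w = a c b c b a a:
  step 0: p0  (start)
  step 1: p1  (read a: p0→p1)
  step 2: p1  (read c: p1→p1)   ← first repeat (p1 seen earlier)
  step 3: p3  (read b: p1→p3)
  step 4: p1  (read c: p3→p1)
  step 5: p3  (read b: p1→p3)
  step 6: p2  (read a: p3→p2)
  step 7: p1  (read a: p2→p1)

So i = 1, j = 2, giving x = w[0:1] = a, y = w[1:2] = c, z = w[2:7] = bcbaa.
Check: |xy| = 2 ≤ 4 and |y| = 1 ≥ 1. Reading y takes N from p1 back to p1, so every xyⁱz is accepted.
The DFA has 4 states, so the proof of the pumping lemma guarantees a repeated state among the first 4+1 visited; the segment between the two visits is the pumpable y.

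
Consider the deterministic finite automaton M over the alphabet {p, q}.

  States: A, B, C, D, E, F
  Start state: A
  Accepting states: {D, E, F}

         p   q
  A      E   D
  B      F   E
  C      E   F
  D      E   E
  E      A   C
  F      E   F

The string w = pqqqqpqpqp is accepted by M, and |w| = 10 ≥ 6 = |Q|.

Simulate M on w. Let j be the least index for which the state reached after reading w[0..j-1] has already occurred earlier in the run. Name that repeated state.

State sequence: A -p-> E -q-> C -q-> F -q-> F -q-> F -p-> E -q-> C -p-> E -q-> C -p-> E
First repeat at step 4: F was already visited.

The earliest repeat is at step j = 4: M is in F, which it already visited at step i = 3.
Since M has 6 states, any run of length ≥ 6 visits 6+1 states, so by pigeonhole some state repeats within the first 6 steps — that repeat gives the pumpable loop.

F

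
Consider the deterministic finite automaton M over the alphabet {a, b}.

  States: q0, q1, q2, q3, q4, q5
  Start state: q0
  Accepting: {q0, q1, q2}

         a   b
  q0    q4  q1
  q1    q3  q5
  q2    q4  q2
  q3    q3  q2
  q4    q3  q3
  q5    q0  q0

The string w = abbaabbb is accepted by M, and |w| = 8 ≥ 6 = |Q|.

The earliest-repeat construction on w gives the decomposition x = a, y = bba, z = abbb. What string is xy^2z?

xy^2z = a·bba·bba·abbb = abbabbaabbb.
Reading y = bba takes M from q4 back to q4, so after x·y·y the machine is still in q4, and z then leads to the accepting state q2. Hence abbabbaabbb ∈ L(M).

abbabbaabbb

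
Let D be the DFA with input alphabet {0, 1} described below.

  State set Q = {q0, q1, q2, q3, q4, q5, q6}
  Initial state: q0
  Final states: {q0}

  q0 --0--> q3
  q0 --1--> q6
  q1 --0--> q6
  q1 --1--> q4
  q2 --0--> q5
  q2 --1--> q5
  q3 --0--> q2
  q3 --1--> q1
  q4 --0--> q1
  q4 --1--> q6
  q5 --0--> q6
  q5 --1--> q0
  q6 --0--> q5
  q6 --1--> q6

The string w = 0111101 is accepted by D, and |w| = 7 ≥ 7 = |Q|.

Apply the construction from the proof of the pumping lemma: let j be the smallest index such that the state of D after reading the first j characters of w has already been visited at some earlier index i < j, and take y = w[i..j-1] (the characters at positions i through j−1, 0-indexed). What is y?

1

State sequence: q0 -0-> q3 -1-> q1 -1-> q4 -1-> q6 -1-> q6 -0-> q5 -1-> q0
First repeat at step 5: q6 was already visited.

So i = 4, j = 5, giving x = w[0:4] = 0111, y = w[4:5] = 1, z = w[5:7] = 01.
Check: |xy| = 5 ≤ 7 and |y| = 1 ≥ 1. Reading y takes D from q6 back to q6, so every xyⁱz is accepted.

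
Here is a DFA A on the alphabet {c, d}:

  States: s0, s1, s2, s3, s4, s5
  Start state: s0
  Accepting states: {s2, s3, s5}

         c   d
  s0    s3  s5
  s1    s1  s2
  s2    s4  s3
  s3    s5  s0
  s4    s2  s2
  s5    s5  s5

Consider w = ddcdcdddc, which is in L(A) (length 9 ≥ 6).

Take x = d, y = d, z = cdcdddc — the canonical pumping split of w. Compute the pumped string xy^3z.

ddddcdcdddc

xy^3z = d·d·d·d·cdcdddc = ddddcdcdddc.
Reading y = d takes A from s5 back to s5, so after x·y·y·y the machine is still in s5, and z then leads to the accepting state s5. Hence ddddcdcdddc ∈ L(A).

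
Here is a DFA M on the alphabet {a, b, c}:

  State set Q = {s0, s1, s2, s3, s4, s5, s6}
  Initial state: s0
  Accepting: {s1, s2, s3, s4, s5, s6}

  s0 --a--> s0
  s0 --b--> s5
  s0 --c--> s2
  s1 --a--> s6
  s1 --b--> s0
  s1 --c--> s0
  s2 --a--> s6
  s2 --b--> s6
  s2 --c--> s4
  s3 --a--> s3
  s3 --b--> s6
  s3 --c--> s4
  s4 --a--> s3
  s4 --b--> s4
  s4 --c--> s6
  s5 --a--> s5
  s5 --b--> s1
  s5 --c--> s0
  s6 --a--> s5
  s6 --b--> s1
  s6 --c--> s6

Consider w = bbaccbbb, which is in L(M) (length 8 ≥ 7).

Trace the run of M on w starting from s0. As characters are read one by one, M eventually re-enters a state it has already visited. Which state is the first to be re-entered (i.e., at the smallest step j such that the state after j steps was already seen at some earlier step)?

s6

State sequence: s0 -b-> s5 -b-> s1 -a-> s6 -c-> s6 -c-> s6 -b-> s1 -b-> s0 -b-> s5
First repeat at step 4: s6 was already visited.

The earliest repeat is at step j = 4: M is in s6, which it already visited at step i = 3.
Pumping length from the standard proof: p = 7 (the number of states). The repeated state found above gives |xy| = j ≤ 7 and |y| = j − i ≥ 1.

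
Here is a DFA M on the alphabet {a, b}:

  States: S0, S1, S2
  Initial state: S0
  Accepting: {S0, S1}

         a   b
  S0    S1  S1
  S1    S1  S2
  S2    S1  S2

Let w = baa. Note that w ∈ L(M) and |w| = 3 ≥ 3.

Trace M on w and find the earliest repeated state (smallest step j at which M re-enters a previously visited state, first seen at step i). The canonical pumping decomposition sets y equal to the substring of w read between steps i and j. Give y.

a

State sequence: S0 -b-> S1 -a-> S1 -a-> S1
First repeat at step 2: S1 was already visited.

So i = 1, j = 2, giving x = w[0:1] = b, y = w[1:2] = a, z = w[2:3] = a.
Check: |xy| = 2 ≤ 3 and |y| = 1 ≥ 1. Reading y takes M from S1 back to S1, so every xyⁱz is accepted.
Since M has 3 states, any run of length ≥ 3 visits 3+1 states, so by pigeonhole some state repeats within the first 3 steps — that repeat gives the pumpable loop.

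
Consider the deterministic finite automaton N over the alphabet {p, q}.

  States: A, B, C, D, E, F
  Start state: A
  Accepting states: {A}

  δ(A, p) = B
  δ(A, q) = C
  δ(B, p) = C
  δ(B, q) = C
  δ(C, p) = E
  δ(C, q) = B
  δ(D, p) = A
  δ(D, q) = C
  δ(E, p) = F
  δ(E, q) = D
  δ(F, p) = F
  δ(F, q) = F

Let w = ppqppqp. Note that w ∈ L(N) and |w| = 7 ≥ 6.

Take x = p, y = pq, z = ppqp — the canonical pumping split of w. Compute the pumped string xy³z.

xy^3z = p·pq·pq·pq·ppqp = ppqpqpqppqp.
Reading y = pq takes N from B back to B, so after x·y·y·y the machine is still in B, and z then leads to the accepting state A. Hence ppqpqpqppqp ∈ L(N).

ppqpqpqppqp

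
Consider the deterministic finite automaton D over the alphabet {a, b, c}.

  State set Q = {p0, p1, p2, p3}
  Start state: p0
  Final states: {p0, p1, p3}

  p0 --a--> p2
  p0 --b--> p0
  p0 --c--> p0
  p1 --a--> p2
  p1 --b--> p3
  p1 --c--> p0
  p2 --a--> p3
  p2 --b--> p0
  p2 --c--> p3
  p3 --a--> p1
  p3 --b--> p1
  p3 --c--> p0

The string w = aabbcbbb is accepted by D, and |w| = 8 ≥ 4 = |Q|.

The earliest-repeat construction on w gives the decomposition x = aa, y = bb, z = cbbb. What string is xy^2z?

aabbbbcbbb

xy^2z = aa·bb·bb·cbbb = aabbbbcbbb.
Reading y = bb takes D from p3 back to p3, so after x·y·y the machine is still in p3, and z then leads to the accepting state p0. Hence aabbbbcbbb ∈ L(D).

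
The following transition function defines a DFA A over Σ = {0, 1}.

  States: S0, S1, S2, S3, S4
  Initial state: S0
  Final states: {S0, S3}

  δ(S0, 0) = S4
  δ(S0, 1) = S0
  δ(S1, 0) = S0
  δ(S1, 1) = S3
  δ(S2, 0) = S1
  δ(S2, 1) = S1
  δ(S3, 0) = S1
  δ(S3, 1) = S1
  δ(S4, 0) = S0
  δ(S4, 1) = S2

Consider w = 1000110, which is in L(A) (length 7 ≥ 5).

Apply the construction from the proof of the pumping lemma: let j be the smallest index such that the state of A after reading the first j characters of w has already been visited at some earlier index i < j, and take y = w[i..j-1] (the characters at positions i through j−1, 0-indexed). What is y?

1

State sequence: S0 -1-> S0 -0-> S4 -0-> S0 -0-> S4 -1-> S2 -1-> S1 -0-> S0
First repeat at step 1: S0 was already visited.

So i = 0, j = 1, giving x = w[0:0] = ε, y = w[0:1] = 1, z = w[1:7] = 000110.
Check: |xy| = 1 ≤ 5 and |y| = 1 ≥ 1. Reading y takes A from S0 back to S0, so every xyⁱz is accepted.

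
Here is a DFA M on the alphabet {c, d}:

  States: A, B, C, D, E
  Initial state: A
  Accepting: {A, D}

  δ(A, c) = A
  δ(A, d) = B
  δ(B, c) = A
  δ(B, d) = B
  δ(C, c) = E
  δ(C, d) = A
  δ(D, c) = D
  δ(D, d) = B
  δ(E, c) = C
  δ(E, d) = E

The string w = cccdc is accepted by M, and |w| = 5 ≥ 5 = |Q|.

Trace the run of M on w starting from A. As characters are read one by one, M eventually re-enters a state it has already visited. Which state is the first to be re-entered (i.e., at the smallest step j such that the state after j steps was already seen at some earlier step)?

Run of M on w = c c c d c:
  step 0: A  (start)
  step 1: A  (read c: A→A)   ← first repeat (A seen earlier)
  step 2: A  (read c: A→A)
  step 3: A  (read c: A→A)
  step 4: B  (read d: A→B)
  step 5: A  (read c: B→A)

The earliest repeat is at step j = 1: M is in A, which it already visited at step i = 0.
With |Q| = 5, pigeonhole forces a state repeat no later than step 5; the substring read between the first and second visits to that state can be pumped.

A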